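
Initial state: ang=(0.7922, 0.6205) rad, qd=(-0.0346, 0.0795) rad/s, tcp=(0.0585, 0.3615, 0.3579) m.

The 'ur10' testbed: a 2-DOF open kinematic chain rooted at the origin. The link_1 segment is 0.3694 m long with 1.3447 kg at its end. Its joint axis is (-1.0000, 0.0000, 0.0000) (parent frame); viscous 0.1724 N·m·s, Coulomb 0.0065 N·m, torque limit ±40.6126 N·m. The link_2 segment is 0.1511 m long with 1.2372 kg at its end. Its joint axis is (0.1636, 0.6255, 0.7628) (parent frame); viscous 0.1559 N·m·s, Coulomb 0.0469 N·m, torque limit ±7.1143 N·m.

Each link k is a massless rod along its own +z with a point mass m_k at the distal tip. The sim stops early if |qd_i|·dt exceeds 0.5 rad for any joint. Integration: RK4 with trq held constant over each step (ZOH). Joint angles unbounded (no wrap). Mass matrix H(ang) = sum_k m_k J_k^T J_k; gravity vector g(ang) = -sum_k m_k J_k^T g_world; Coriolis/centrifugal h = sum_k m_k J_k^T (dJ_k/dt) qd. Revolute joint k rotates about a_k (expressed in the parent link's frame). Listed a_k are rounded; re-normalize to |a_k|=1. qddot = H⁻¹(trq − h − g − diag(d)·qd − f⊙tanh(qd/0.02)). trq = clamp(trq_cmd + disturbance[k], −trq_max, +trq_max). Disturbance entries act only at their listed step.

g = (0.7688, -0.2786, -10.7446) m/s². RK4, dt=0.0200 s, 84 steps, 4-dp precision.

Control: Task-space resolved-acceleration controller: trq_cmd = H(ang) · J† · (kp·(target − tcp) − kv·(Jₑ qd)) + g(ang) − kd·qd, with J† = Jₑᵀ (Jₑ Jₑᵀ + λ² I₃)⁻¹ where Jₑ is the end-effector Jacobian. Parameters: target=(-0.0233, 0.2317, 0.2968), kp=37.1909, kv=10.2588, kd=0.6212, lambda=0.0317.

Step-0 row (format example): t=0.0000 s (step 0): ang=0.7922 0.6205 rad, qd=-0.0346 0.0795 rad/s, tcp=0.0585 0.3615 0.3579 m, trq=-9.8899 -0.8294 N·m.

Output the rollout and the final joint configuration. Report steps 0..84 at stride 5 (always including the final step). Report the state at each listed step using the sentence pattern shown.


t=0.1000 s (step 5): ang=0.7781 0.6143 rad, qd=-0.2084 -0.0615 rad/s, tcp=0.0579 0.3565 0.3632 m, trq=-8.5473 -0.6923 N·m.
t=0.2000 s (step 10): ang=0.7559 0.6082 rad, qd=-0.2219 -0.0623 rad/s, tcp=0.0574 0.3484 0.3713 m, trq=-7.9636 -0.6788 N·m.
t=0.3000 s (step 15): ang=0.7353 0.6019 rad, qd=-0.1877 -0.0625 rad/s, tcp=0.0568 0.3407 0.3787 m, trq=-7.6870 -0.6721 N·m.
t=0.4000 s (step 20): ang=0.7187 0.5957 rad, qd=-0.1460 -0.0622 rad/s, tcp=0.0563 0.3344 0.3845 m, trq=-7.5415 -0.6673 N·m.
t=0.5000 s (step 25): ang=0.7059 0.5895 rad, qd=-0.1094 -0.0618 rad/s, tcp=0.0557 0.3296 0.3890 m, trq=-7.4570 -0.6627 N·m.
t=0.6000 s (step 30): ang=0.6965 0.5834 rad, qd=-0.0804 -0.0614 rad/s, tcp=0.0552 0.3259 0.3923 m, trq=-7.4038 -0.6576 N·m.
t=0.7000 s (step 35): ang=0.6896 0.5772 rad, qd=-0.0585 -0.0611 rad/s, tcp=0.0546 0.3233 0.3948 m, trq=-7.3685 -0.6522 N·m.
t=0.8000 s (step 40): ang=0.6846 0.5712 rad, qd=-0.0423 -0.0610 rad/s, tcp=0.0541 0.3213 0.3967 m, trq=-7.3443 -0.6464 N·m.
t=0.9000 s (step 45): ang=0.6810 0.5651 rad, qd=-0.0305 -0.0609 rad/s, tcp=0.0535 0.3199 0.3980 m, trq=-7.3274 -0.6403 N·m.
t=1.0000 s (step 50): ang=0.6784 0.5590 rad, qd=-0.0219 -0.0608 rad/s, tcp=0.0530 0.3190 0.3991 m, trq=-7.3153 -0.6339 N·m.
t=1.1000 s (step 55): ang=0.6766 0.5530 rad, qd=-0.0158 -0.0608 rad/s, tcp=0.0525 0.3183 0.3999 m, trq=-7.3063 -0.6275 N·m.
t=1.2000 s (step 60): ang=0.6752 0.5469 rad, qd=-0.0114 -0.0607 rad/s, tcp=0.0519 0.3178 0.4006 m, trq=-7.2997 -0.6208 N·m.
t=1.3000 s (step 65): ang=0.6742 0.5408 rad, qd=-0.0082 -0.0607 rad/s, tcp=0.0514 0.3174 0.4011 m, trq=-7.2949 -0.6141 N·m.
t=1.4000 s (step 70): ang=0.6735 0.5348 rad, qd=-0.0059 -0.0608 rad/s, tcp=0.0508 0.3172 0.4015 m, trq=-7.2915 -0.6074 N·m.
t=1.5000 s (step 75): ang=0.6730 0.5287 rad, qd=-0.0042 -0.0608 rad/s, tcp=0.0503 0.3170 0.4019 m, trq=-7.2891 -0.6005 N·m.
t=1.6000 s (step 80): ang=0.6727 0.5227 rad, qd=-0.0030 -0.0608 rad/s, tcp=0.0497 0.3169 0.4022 m, trq=-7.2877 -0.5936 N·m.
t=1.6800 s (step 84): ang=0.6725 0.5178 rad, qd=-0.0022 -0.0608 rad/s, tcp=0.0493 0.3169 0.4024 m.
final ang (rad): 0.6725 0.5178


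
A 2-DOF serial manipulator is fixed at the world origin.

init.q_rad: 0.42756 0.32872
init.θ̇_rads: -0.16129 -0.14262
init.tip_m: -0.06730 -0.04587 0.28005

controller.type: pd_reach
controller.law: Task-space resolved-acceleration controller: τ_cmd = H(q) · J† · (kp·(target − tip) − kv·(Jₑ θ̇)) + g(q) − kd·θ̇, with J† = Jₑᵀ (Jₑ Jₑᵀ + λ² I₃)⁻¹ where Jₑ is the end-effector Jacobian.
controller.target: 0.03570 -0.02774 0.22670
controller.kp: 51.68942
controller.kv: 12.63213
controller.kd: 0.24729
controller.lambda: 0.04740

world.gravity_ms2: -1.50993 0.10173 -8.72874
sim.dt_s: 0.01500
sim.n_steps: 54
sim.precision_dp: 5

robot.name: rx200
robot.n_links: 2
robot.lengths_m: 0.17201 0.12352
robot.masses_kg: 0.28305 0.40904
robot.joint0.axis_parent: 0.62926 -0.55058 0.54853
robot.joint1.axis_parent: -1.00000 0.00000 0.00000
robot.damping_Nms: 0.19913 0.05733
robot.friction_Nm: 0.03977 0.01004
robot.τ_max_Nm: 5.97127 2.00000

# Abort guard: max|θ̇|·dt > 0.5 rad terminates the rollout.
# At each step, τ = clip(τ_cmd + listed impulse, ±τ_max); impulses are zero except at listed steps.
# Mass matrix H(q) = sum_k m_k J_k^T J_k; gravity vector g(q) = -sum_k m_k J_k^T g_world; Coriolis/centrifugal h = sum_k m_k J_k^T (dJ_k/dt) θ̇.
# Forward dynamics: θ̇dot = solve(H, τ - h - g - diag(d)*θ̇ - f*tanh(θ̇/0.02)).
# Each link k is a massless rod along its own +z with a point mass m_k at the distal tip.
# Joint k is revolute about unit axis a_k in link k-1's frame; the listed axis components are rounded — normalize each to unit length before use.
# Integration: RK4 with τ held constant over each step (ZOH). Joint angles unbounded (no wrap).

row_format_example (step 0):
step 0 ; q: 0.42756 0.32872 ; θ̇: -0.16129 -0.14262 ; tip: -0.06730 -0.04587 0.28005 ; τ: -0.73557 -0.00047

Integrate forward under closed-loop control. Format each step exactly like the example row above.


step 1 ; q: 0.42455 0.32701 ; θ̇: -0.23847 -0.08508 ; tip: -0.06687 -0.04543 0.28027 ; τ: -0.67388 -0.02800
step 2 ; q: 0.42056 0.32587 ; θ̇: -0.29365 -0.06643 ; tip: -0.06633 -0.04472 0.28054 ; τ: -0.62896 -0.04145
step 3 ; q: 0.41590 0.32500 ; θ̇: -0.32642 -0.04895 ; tip: -0.06570 -0.04383 0.28085 ; τ: -0.59734 -0.05242
step 4 ; q: 0.41086 0.32433 ; θ̇: -0.34671 -0.04025 ; tip: -0.06503 -0.04284 0.28117 ; τ: -0.57400 -0.05947
step 5 ; q: 0.40557 0.32377 ; θ̇: -0.35791 -0.03491 ; tip: -0.06432 -0.04179 0.28151 ; τ: -0.55644 -0.06459
step 6 ; q: 0.40017 0.32327 ; θ̇: -0.36324 -0.03237 ; tip: -0.06359 -0.04070 0.28185 ; τ: -0.54275 -0.06825
step 7 ; q: 0.39471 0.32279 ; θ̇: -0.36458 -0.03128 ; tip: -0.06285 -0.03960 0.28218 ; τ: -0.53169 -0.07103
step 8 ; q: 0.38926 0.32233 ; θ̇: -0.36330 -0.03117 ; tip: -0.06211 -0.03850 0.28251 ; τ: -0.52242 -0.07322
step 9 ; q: 0.38383 0.32186 ; θ̇: -0.36031 -0.03166 ; tip: -0.06137 -0.03741 0.28282 ; τ: -0.51438 -0.07502
step 10 ; q: 0.37846 0.32138 ; θ̇: -0.35623 -0.03257 ; tip: -0.06064 -0.03633 0.28314 ; τ: -0.50718 -0.07653
step 11 ; q: 0.37316 0.32089 ; θ̇: -0.35147 -0.03375 ; tip: -0.05990 -0.03527 0.28344 ; τ: -0.50058 -0.07785
step 12 ; q: 0.36793 0.32037 ; θ̇: -0.34629 -0.03512 ; tip: -0.05918 -0.03423 0.28373 ; τ: -0.49441 -0.07902
step 13 ; q: 0.36278 0.31984 ; θ̇: -0.34088 -0.03662 ; tip: -0.05846 -0.03321 0.28401 ; τ: -0.48855 -0.08008
step 14 ; q: 0.35771 0.31928 ; θ̇: -0.33534 -0.03821 ; tip: -0.05774 -0.03221 0.28429 ; τ: -0.48293 -0.08105
step 15 ; q: 0.35273 0.31870 ; θ̇: -0.32977 -0.03985 ; tip: -0.05704 -0.03123 0.28455 ; τ: -0.47751 -0.08196
step 16 ; q: 0.34783 0.31809 ; θ̇: -0.32421 -0.04153 ; tip: -0.05634 -0.03027 0.28481 ; τ: -0.47224 -0.08281
step 17 ; q: 0.34301 0.31746 ; θ̇: -0.31868 -0.04323 ; tip: -0.05565 -0.02934 0.28506 ; τ: -0.46711 -0.08361
step 18 ; q: 0.33827 0.31680 ; θ̇: -0.31322 -0.04493 ; tip: -0.05497 -0.02842 0.28530 ; τ: -0.46210 -0.08436
step 19 ; q: 0.33362 0.31612 ; θ̇: -0.30784 -0.04664 ; tip: -0.05430 -0.02753 0.28553 ; τ: -0.45720 -0.08508
step 20 ; q: 0.32905 0.31541 ; θ̇: -0.30254 -0.04833 ; tip: -0.05364 -0.02666 0.28575 ; τ: -0.45240 -0.08576
step 21 ; q: 0.32455 0.31467 ; θ̇: -0.29734 -0.05001 ; tip: -0.05298 -0.02581 0.28597 ; τ: -0.44769 -0.08642
step 22 ; q: 0.32013 0.31391 ; θ̇: -0.29222 -0.05167 ; tip: -0.05234 -0.02498 0.28618 ; τ: -0.44308 -0.08704
step 23 ; q: 0.31579 0.31313 ; θ̇: -0.28720 -0.05332 ; tip: -0.05170 -0.02417 0.28638 ; τ: -0.43856 -0.08763
step 24 ; q: 0.31152 0.31232 ; θ̇: -0.28228 -0.05494 ; tip: -0.05107 -0.02338 0.28658 ; τ: -0.43412 -0.08819
step 25 ; q: 0.30733 0.31149 ; θ̇: -0.27744 -0.05654 ; tip: -0.05045 -0.02260 0.28677 ; τ: -0.42977 -0.08873
step 26 ; q: 0.30321 0.31063 ; θ̇: -0.27271 -0.05811 ; tip: -0.04983 -0.02185 0.28696 ; τ: -0.42549 -0.08924
step 27 ; q: 0.29915 0.30975 ; θ̇: -0.26806 -0.05965 ; tip: -0.04923 -0.02112 0.28714 ; τ: -0.42130 -0.08973
step 28 ; q: 0.29517 0.30885 ; θ̇: -0.26350 -0.06117 ; tip: -0.04863 -0.02040 0.28731 ; τ: -0.41719 -0.09019
step 29 ; q: 0.29126 0.30793 ; θ̇: -0.25904 -0.06267 ; tip: -0.04804 -0.01970 0.28748 ; τ: -0.41315 -0.09063
step 30 ; q: 0.28741 0.30698 ; θ̇: -0.25466 -0.06413 ; tip: -0.04745 -0.01902 0.28764 ; τ: -0.40919 -0.09105
step 31 ; q: 0.28362 0.30601 ; θ̇: -0.25037 -0.06557 ; tip: -0.04688 -0.01835 0.28780 ; τ: -0.40530 -0.09145
step 32 ; q: 0.27990 0.30502 ; θ̇: -0.24617 -0.06698 ; tip: -0.04631 -0.01770 0.28796 ; τ: -0.40148 -0.09182
step 33 ; q: 0.27624 0.30401 ; θ̇: -0.24205 -0.06836 ; tip: -0.04575 -0.01707 0.28811 ; τ: -0.39774 -0.09217
step 34 ; q: 0.27265 0.30297 ; θ̇: -0.23801 -0.06972 ; tip: -0.04520 -0.01645 0.28825 ; τ: -0.39406 -0.09250
step 35 ; q: 0.26911 0.30192 ; θ̇: -0.23406 -0.07105 ; tip: -0.04466 -0.01585 0.28839 ; τ: -0.39046 -0.09281
step 36 ; q: 0.26563 0.30085 ; θ̇: -0.23018 -0.07235 ; tip: -0.04412 -0.01527 0.28853 ; τ: -0.38692 -0.09310
step 37 ; q: 0.26221 0.29976 ; θ̇: -0.22638 -0.07363 ; tip: -0.04359 -0.01469 0.28866 ; τ: -0.38344 -0.09337
step 38 ; q: 0.25884 0.29865 ; θ̇: -0.22266 -0.07488 ; tip: -0.04306 -0.01414 0.28879 ; τ: -0.38004 -0.09362
step 39 ; q: 0.25553 0.29752 ; θ̇: -0.21902 -0.07610 ; tip: -0.04255 -0.01360 0.28892 ; τ: -0.37669 -0.09386
step 40 ; q: 0.25228 0.29637 ; θ̇: -0.21544 -0.07730 ; tip: -0.04204 -0.01307 0.28905 ; τ: -0.37341 -0.09407
step 41 ; q: 0.24908 0.29521 ; θ̇: -0.21195 -0.07848 ; tip: -0.04154 -0.01255 0.28917 ; τ: -0.37019 -0.09427
step 42 ; q: 0.24593 0.29403 ; θ̇: -0.20852 -0.07963 ; tip: -0.04104 -0.01205 0.28928 ; τ: -0.36703 -0.09445
step 43 ; q: 0.24283 0.29283 ; θ̇: -0.20516 -0.08076 ; tip: -0.04055 -0.01156 0.28940 ; τ: -0.36393 -0.09461
step 44 ; q: 0.23978 0.29161 ; θ̇: -0.20187 -0.08186 ; tip: -0.04007 -0.01109 0.28951 ; τ: -0.36089 -0.09475
step 45 ; q: 0.23677 0.29038 ; θ̇: -0.19865 -0.08294 ; tip: -0.03960 -0.01063 0.28962 ; τ: -0.35790 -0.09488
step 46 ; q: 0.23382 0.28913 ; θ̇: -0.19549 -0.08399 ; tip: -0.03913 -0.01018 0.28972 ; τ: -0.35497 -0.09499
step 47 ; q: 0.23092 0.28787 ; θ̇: -0.19240 -0.08503 ; tip: -0.03866 -0.00974 0.28983 ; τ: -0.35209 -0.09508
step 48 ; q: 0.22805 0.28659 ; θ̇: -0.18938 -0.08604 ; tip: -0.03821 -0.00931 0.28993 ; τ: -0.34927 -0.09516
step 49 ; q: 0.22524 0.28529 ; θ̇: -0.18641 -0.08703 ; tip: -0.03776 -0.00890 0.29003 ; τ: -0.34650 -0.09522
step 50 ; q: 0.22247 0.28398 ; θ̇: -0.18351 -0.08800 ; tip: -0.03731 -0.00849 0.29012 ; τ: -0.34379 -0.09527
step 51 ; q: 0.21974 0.28266 ; θ̇: -0.18067 -0.08894 ; tip: -0.03687 -0.00810 0.29022 ; τ: -0.34112 -0.09530
step 52 ; q: 0.21705 0.28132 ; θ̇: -0.17788 -0.08987 ; tip: -0.03644 -0.00772 0.29031 ; τ: -0.33850 -0.09532
step 53 ; q: 0.21441 0.27997 ; θ̇: -0.17515 -0.09078 ; tip: -0.03601 -0.00735 0.29040 ; τ: -0.33594 -0.09532
step 54 ; q: 0.21180 0.27861 ; θ̇: -0.17248 -0.09166 ; tip: -0.03559 -0.00699 0.29049


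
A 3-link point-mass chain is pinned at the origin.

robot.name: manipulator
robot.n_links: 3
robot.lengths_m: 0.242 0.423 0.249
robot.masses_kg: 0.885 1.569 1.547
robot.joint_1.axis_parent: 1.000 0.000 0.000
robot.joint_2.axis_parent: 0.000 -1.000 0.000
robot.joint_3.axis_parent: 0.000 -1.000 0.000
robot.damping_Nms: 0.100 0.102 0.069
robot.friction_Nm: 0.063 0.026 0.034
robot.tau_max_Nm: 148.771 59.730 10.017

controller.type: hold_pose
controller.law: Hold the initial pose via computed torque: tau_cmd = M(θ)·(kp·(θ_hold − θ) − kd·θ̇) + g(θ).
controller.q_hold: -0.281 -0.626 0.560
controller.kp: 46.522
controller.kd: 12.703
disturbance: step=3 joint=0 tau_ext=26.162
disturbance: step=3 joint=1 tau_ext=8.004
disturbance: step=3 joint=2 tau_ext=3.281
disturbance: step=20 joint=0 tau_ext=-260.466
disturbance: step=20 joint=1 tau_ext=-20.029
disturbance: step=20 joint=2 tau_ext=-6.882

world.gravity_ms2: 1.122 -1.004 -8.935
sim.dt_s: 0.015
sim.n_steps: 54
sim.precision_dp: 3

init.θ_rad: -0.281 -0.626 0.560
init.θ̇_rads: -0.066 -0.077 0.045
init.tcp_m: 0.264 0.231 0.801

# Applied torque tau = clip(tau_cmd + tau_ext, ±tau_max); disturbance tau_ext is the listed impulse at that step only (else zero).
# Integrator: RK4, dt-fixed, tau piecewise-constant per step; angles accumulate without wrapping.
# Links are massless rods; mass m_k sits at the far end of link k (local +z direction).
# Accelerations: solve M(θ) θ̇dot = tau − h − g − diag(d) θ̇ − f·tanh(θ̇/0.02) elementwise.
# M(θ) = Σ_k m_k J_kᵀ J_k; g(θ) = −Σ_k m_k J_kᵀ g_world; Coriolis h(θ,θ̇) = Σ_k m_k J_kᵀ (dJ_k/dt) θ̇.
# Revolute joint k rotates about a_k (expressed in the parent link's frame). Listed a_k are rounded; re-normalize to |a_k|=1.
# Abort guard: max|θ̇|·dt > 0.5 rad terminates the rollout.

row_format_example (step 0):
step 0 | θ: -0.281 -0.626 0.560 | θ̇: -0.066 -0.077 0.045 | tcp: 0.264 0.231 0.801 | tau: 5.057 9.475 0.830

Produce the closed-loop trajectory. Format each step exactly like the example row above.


step 1 | θ: -0.282 -0.627 0.560 | θ̇: -0.053 -0.058 0.020 | tcp: 0.265 0.232 0.800 | tau: 4.867 9.369 0.814
step 2 | θ: -0.283 -0.628 0.561 | θ̇: -0.042 -0.043 0.005 | tcp: 0.265 0.232 0.800 | tau: 4.699 9.276 0.797
step 3 | θ: -0.283 -0.628 0.561 | θ̇: -0.032 -0.032 -0.001 | tcp: 0.265 0.233 0.799 | tau: 30.712 17.198 4.061
step 4 | θ: -0.282 -0.629 0.564 | θ̇: 0.212 -0.018 0.491 | tcp: 0.265 0.232 0.800 | tau: -0.720 7.543 0.116
step 5 | θ: -0.279 -0.629 0.571 | θ̇: 0.171 -0.005 0.367 | tcp: 0.263 0.229 0.800 | tau: -0.156 7.680 0.180
step 6 | θ: -0.277 -0.629 0.576 | θ̇: 0.137 0.004 0.268 | tcp: 0.262 0.227 0.801 | tau: 0.345 7.806 0.238
step 7 | θ: -0.275 -0.629 0.579 | θ̇: 0.107 0.010 0.188 | tcp: 0.261 0.226 0.802 | tau: 0.789 7.921 0.289
step 8 | θ: -0.273 -0.629 0.581 | θ̇: 0.082 0.014 0.123 | tcp: 0.261 0.225 0.802 | tau: 1.182 8.025 0.336
step 9 | θ: -0.272 -0.628 0.583 | θ̇: 0.060 0.016 0.071 | tcp: 0.260 0.224 0.802 | tau: 1.529 8.118 0.377
step 10 | θ: -0.272 -0.628 0.584 | θ̇: 0.042 0.018 0.029 | tcp: 0.260 0.223 0.802 | tau: 1.835 8.200 0.415
step 11 | θ: -0.271 -0.628 0.584 | θ̇: 0.027 0.017 0.002 | tcp: 0.259 0.223 0.803 | tau: 2.104 8.274 0.445
step 12 | θ: -0.271 -0.628 0.584 | θ̇: 0.015 0.013 -0.010 | tcp: 0.259 0.223 0.803 | tau: 2.338 8.338 0.467
step 13 | θ: -0.271 -0.627 0.583 | θ̇: 0.004 0.009 -0.015 | tcp: 0.259 0.223 0.803 | tau: 2.539 8.394 0.484
step 14 | θ: -0.271 -0.627 0.583 | θ̇: -0.004 0.006 -0.018 | tcp: 0.259 0.223 0.803 | tau: 2.710 8.442 0.499
step 15 | θ: -0.271 -0.627 0.583 | θ̇: -0.010 0.003 -0.020 | tcp: 0.259 0.223 0.803 | tau: 2.855 8.483 0.511
step 16 | θ: -0.271 -0.627 0.583 | θ̇: -0.015 0.000 -0.021 | tcp: 0.259 0.223 0.803 | tau: 2.979 8.518 0.522
step 17 | θ: -0.271 -0.627 0.582 | θ̇: -0.019 -0.002 -0.022 | tcp: 0.259 0.223 0.803 | tau: 3.085 8.547 0.531
step 18 | θ: -0.271 -0.627 0.582 | θ̇: -0.022 -0.003 -0.022 | tcp: 0.260 0.223 0.803 | tau: 3.176 8.573 0.539
step 19 | θ: -0.272 -0.627 0.582 | θ̇: -0.024 -0.004 -0.023 | tcp: 0.260 0.224 0.803 | tau: 3.253 8.594 0.546
step 20 | θ: -0.272 -0.627 0.581 | θ̇: -0.025 -0.005 -0.023 | tcp: 0.260 0.224 0.803 | tau: -148.771 -11.416 -6.330
step 21 | θ: -0.283 -0.628 0.575 | θ̇: -1.400 -0.131 -0.791 | tcp: 0.262 0.232 0.800 | tau: 33.372 12.492 1.921
step 22 | θ: -0.302 -0.630 0.564 | θ̇: -1.134 -0.072 -0.714 | tcp: 0.266 0.247 0.795 | tau: 29.592 11.806 1.765
step 23 | θ: -0.317 -0.631 0.554 | θ̇: -0.904 -0.037 -0.613 | tcp: 0.269 0.259 0.790 | tau: 26.236 11.263 1.627
step 24 | θ: -0.329 -0.631 0.546 | θ̇: -0.707 -0.017 -0.505 | tcp: 0.271 0.269 0.787 | tau: 23.263 10.829 1.505
step 25 | θ: -0.339 -0.631 0.539 | θ̇: -0.539 -0.006 -0.398 | tcp: 0.273 0.276 0.784 | tau: 20.634 10.479 1.398
step 26 | θ: -0.346 -0.631 0.534 | θ̇: -0.396 -0.001 -0.299 | tcp: 0.274 0.282 0.782 | tau: 18.312 10.192 1.303
step 27 | θ: -0.351 -0.631 0.530 | θ̇: -0.275 0.001 -0.210 | tcp: 0.275 0.285 0.781 | tau: 16.265 9.953 1.220
step 28 | θ: -0.354 -0.631 0.527 | θ̇: -0.174 0.001 -0.134 | tcp: 0.276 0.288 0.780 | tau: 14.464 9.752 1.146
step 29 | θ: -0.356 -0.631 0.526 | θ̇: -0.089 0.001 -0.071 | tcp: 0.276 0.290 0.779 | tau: 12.882 9.580 1.080
step 30 | θ: -0.357 -0.631 0.525 | θ̇: -0.019 0.001 -0.019 | tcp: 0.276 0.290 0.779 | tau: 11.496 9.432 1.022
step 31 | θ: -0.357 -0.631 0.525 | θ̇: 0.037 0.004 0.011 | tcp: 0.276 0.290 0.779 | tau: 10.300 9.305 0.976
step 32 | θ: -0.356 -0.631 0.525 | θ̇: 0.082 0.009 0.024 | tcp: 0.276 0.289 0.779 | tau: 9.264 9.196 0.941
step 33 | θ: -0.354 -0.631 0.526 | θ̇: 0.118 0.014 0.032 | tcp: 0.276 0.288 0.780 | tau: 8.363 9.103 0.912
step 34 | θ: -0.352 -0.631 0.526 | θ̇: 0.146 0.018 0.037 | tcp: 0.276 0.287 0.780 | tau: 7.580 9.023 0.886
step 35 | θ: -0.350 -0.631 0.527 | θ̇: 0.167 0.021 0.040 | tcp: 0.275 0.285 0.781 | tau: 6.902 8.954 0.864
step 36 | θ: -0.347 -0.630 0.527 | θ̇: 0.183 0.024 0.042 | tcp: 0.275 0.283 0.782 | tau: 6.317 8.896 0.845
step 37 | θ: -0.344 -0.630 0.528 | θ̇: 0.194 0.025 0.043 | tcp: 0.274 0.281 0.783 | tau: 5.813 8.846 0.828
step 38 | θ: -0.341 -0.629 0.529 | θ̇: 0.201 0.027 0.044 | tcp: 0.274 0.278 0.784 | tau: 5.381 8.804 0.813
step 39 | θ: -0.338 -0.629 0.529 | θ̇: 0.204 0.028 0.043 | tcp: 0.274 0.276 0.785 | tau: 5.012 8.768 0.801
step 40 | θ: -0.335 -0.629 0.530 | θ̇: 0.205 0.028 0.043 | tcp: 0.273 0.274 0.786 | tau: 4.698 8.739 0.790
step 41 | θ: -0.332 -0.628 0.531 | θ̇: 0.203 0.028 0.042 | tcp: 0.273 0.271 0.787 | tau: 4.431 8.715 0.780
step 42 | θ: -0.329 -0.628 0.531 | θ̇: 0.200 0.028 0.041 | tcp: 0.272 0.269 0.787 | tau: 4.207 8.695 0.772
step 43 | θ: -0.326 -0.627 0.532 | θ̇: 0.195 0.027 0.040 | tcp: 0.272 0.267 0.788 | tau: 4.020 8.679 0.765
step 44 | θ: -0.323 -0.627 0.532 | θ̇: 0.189 0.026 0.038 | tcp: 0.272 0.265 0.789 | tau: 3.864 8.667 0.759
step 45 | θ: -0.321 -0.627 0.533 | θ̇: 0.182 0.025 0.037 | tcp: 0.271 0.262 0.790 | tau: 3.736 8.657 0.754
step 46 | θ: -0.318 -0.626 0.534 | θ̇: 0.174 0.024 0.036 | tcp: 0.271 0.260 0.791 | tau: 3.631 8.651 0.749
step 47 | θ: -0.315 -0.626 0.534 | θ̇: 0.166 0.023 0.035 | tcp: 0.271 0.258 0.792 | tau: 3.547 8.646 0.745
step 48 | θ: -0.313 -0.626 0.535 | θ̇: 0.158 0.021 0.034 | tcp: 0.270 0.256 0.792 | tau: 3.480 8.643 0.742
step 49 | θ: -0.311 -0.625 0.535 | θ̇: 0.150 0.020 0.033 | tcp: 0.270 0.255 0.793 | tau: 3.429 8.641 0.740
step 50 | θ: -0.308 -0.625 0.536 | θ̇: 0.141 0.019 0.031 | tcp: 0.270 0.253 0.794 | tau: 3.390 8.641 0.737
step 51 | θ: -0.306 -0.625 0.536 | θ̇: 0.133 0.017 0.030 | tcp: 0.269 0.251 0.794 | tau: 3.362 8.641 0.735
step 52 | θ: -0.304 -0.624 0.536 | θ̇: 0.125 0.016 0.029 | tcp: 0.269 0.250 0.795 | tau: 3.344 8.643 0.733
step 53 | θ: -0.303 -0.624 0.537 | θ̇: 0.117 0.015 0.028 | tcp: 0.269 0.248 0.795 | tau: 3.332 8.644 0.732
step 54 | θ: -0.301 -0.624 0.537 | θ̇: 0.109 0.013 0.027 | tcp: 0.269 0.247 0.796


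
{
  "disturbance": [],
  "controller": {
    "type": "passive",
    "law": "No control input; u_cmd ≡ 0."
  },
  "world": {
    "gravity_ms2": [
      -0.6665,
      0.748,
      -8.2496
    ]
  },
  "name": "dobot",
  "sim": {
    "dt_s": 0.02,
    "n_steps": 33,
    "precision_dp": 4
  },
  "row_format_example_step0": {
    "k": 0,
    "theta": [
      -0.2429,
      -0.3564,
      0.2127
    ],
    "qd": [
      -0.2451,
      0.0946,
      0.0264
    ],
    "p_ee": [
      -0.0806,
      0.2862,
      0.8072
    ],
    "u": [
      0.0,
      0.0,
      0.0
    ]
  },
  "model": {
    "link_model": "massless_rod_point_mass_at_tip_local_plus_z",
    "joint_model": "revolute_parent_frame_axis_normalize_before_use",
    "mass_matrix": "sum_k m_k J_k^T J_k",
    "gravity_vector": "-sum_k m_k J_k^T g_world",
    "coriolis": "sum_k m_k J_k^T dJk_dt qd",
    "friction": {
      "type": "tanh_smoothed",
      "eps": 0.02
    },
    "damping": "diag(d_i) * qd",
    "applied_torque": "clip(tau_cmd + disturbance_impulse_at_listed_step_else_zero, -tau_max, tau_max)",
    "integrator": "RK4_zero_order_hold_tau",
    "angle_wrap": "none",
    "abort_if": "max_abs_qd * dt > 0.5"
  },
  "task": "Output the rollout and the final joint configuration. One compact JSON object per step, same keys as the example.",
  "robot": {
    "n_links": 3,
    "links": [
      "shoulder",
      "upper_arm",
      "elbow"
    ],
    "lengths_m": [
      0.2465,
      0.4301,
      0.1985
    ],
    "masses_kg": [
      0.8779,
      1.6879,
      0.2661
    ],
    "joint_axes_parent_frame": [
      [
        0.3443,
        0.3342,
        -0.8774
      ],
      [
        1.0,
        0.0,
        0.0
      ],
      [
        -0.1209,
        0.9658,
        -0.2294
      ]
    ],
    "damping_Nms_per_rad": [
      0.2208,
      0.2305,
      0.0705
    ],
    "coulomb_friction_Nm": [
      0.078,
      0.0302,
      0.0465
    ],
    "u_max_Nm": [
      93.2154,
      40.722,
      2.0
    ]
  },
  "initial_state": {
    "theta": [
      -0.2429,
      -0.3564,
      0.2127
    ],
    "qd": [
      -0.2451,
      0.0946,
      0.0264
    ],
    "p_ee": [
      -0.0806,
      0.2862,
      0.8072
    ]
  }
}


{"k":1,"theta":[-0.2481,-0.3562,0.2133],"qd":[-0.2727,-0.0786,0.0339],"p_ee":[-0.0831,0.2872,0.8066],"u":[0.0,0.0,0.0]}
{"k":2,"theta":[-0.2538,-0.3595,0.2141],"qd":[-0.3016,-0.2488,0.0424],"p_ee":[-0.0863,0.2902,0.8049],"u":[0.0,0.0,0.0]}
{"k":3,"theta":[-0.2601,-0.3662,0.215],"qd":[-0.33,-0.42,0.0497],"p_ee":[-0.0902,0.2951,0.8022],"u":[0.0,0.0,0.0]}
{"k":4,"theta":[-0.267,-0.3763,0.216],"qd":[-0.3575,-0.5933,0.0561],"p_ee":[-0.0947,0.302,0.7984],"u":[0.0,0.0,0.0]}
{"k":5,"theta":[-0.2744,-0.39,0.2172],"qd":[-0.3839,-0.7699,0.0612],"p_ee":[-0.1,0.3108,0.7933],"u":[0.0,0.0,0.0]}
{"k":6,"theta":[-0.2824,-0.4072,0.2185],"qd":[-0.4091,-0.9509,0.0644],"p_ee":[-0.1059,0.3215,0.7869],"u":[0.0,0.0,0.0]}
{"k":7,"theta":[-0.2908,-0.428,0.2198],"qd":[-0.433,-1.1373,0.0648],"p_ee":[-0.1126,0.334,0.779],"u":[0.0,0.0,0.0]}
{"k":8,"theta":[-0.2997,-0.4527,0.221],"qd":[-0.4558,-1.33,0.0617],"p_ee":[-0.1201,0.3483,0.7694],"u":[0.0,0.0,0.0]}
{"k":9,"theta":[-0.309,-0.4813,0.2222],"qd":[-0.4778,-1.5297,0.0546],"p_ee":[-0.1283,0.3642,0.758],"u":[0.0,0.0,0.0]}
{"k":10,"theta":[-0.3188,-0.5139,0.2232],"qd":[-0.4993,-1.737,0.0435],"p_ee":[-0.1374,0.3818,0.7444],"u":[0.0,0.0,0.0]}
{"k":11,"theta":[-0.329,-0.5508,0.2239],"qd":[-0.5212,-1.9521,0.0308],"p_ee":[-0.1472,0.4009,0.7283],"u":[0.0,0.0,0.0]}
{"k":12,"theta":[-0.3396,-0.5921,0.2245],"qd":[-0.5446,-2.1751,0.0224],"p_ee":[-0.1578,0.4213,0.7096],"u":[0.0,0.0,0.0]}
{"k":13,"theta":[-0.3508,-0.6379,0.2248],"qd":[-0.5705,-2.4061,0.0191],"p_ee":[-0.1691,0.4427,0.6878],"u":[0.0,0.0,0.0]}
{"k":14,"theta":[-0.3625,-0.6884,0.2251],"qd":[-0.6001,-2.6447,0.0238],"p_ee":[-0.1811,0.465,0.6626],"u":[0.0,0.0,0.0]}
{"k":15,"theta":[-0.3748,-0.7437,0.2254],"qd":[-0.6345,-2.8905,0.0362],"p_ee":[-0.1936,0.4877,0.6336],"u":[0.0,0.0,0.0]}
{"k":16,"theta":[-0.3878,-0.8041,0.2257],"qd":[-0.6739,-3.1435,0.0357],"p_ee":[-0.2066,0.5104,0.6004],"u":[0.0,0.0,0.0]}
{"k":17,"theta":[-0.4017,-0.8695,0.226],"qd":[-0.7209,-3.402,0.0357],"p_ee":[-0.2199,0.5325,0.5628],"u":[0.0,0.0,0.0]}
{"k":18,"theta":[-0.4167,-0.9402,0.2263],"qd":[-0.7779,-3.6642,0.0342],"p_ee":[-0.2333,0.5534,0.5203],"u":[0.0,0.0,0.0]}
{"k":19,"theta":[-0.4329,-1.0161,0.2266],"qd":[-0.8473,-3.9276,0.0291],"p_ee":[-0.2467,0.5723,0.4728],"u":[0.0,0.0,0.0]}
{"k":20,"theta":[-0.4506,-1.0973,0.2266],"qd":[-0.9329,-4.1892,0.0182],"p_ee":[-0.2597,0.5883,0.4202],"u":[0.0,0.0,0.0]}
{"k":21,"theta":[-0.4703,-1.1837,0.2265],"qd":[-1.0393,-4.4447,0.0013],"p_ee":[-0.2721,0.6005,0.3624],"u":[0.0,0.0,0.0]}
{"k":22,"theta":[-0.4923,-1.2751,0.226],"qd":[-1.1731,-4.6883,-0.0188],"p_ee":[-0.2835,0.6076,0.2998],"u":[0.0,0.0,0.0]}
{"k":23,"theta":[-0.5175,-1.3711,0.2258],"qd":[-1.3428,-4.9131,-0.043],"p_ee":[-0.2934,0.6087,0.2327],"u":[0.0,0.0,0.0]}
{"k":24,"theta":[-0.5464,-1.4714,0.2254],"qd":[-1.5622,-5.109,-0.043],"p_ee":[-0.3016,0.6026,0.1619],"u":[0.0,0.0,0.0]}
{"k":25,"theta":[-0.5804,-1.5752,0.2248],"qd":[-1.8468,-5.2643,-0.0336],"p_ee":[-0.3074,0.5882,0.0885],"u":[0.0,0.0,0.0]}
{"k":26,"theta":[-0.6209,-1.6816,0.2243],"qd":[-2.2187,-5.3638,-0.0317],"p_ee":[-0.3107,0.5649,0.0138],"u":[0.0,0.0,0.0]}
{"k":27,"theta":[-0.67,-1.7892,0.2235],"qd":[-2.709,-5.3864,-0.0496],"p_ee":[-0.3109,0.5318,-0.0607],"u":[0.0,0.0,0.0]}
{"k":28,"theta":[-0.7303,-1.8963,0.222],"qd":[-3.3591,-5.3035,-0.1075],"p_ee":[-0.308,0.4889,-0.133],"u":[0.0,0.0,0.0]}
{"k":29,"theta":[-0.8057,-2.0004,0.2188],"qd":[-4.22,-5.0765,-0.2267],"p_ee":[-0.3018,0.4364,-0.2013],"u":[0.0,0.0,0.0]}
{"k":30,"theta":[-0.9009,-2.0981,0.2124],"qd":[-5.3433,-4.6549,-0.4263],"p_ee":[-0.2924,0.3749,-0.2638],"u":[0.0,0.0,0.0]}
{"k":31,"theta":[-1.0214,-2.1849,0.2011],"qd":[-6.7481,-3.9804,-0.7211],"p_ee":[-0.2801,0.3055,-0.319],"u":[0.0,0.0,0.0]}
{"k":32,"theta":[-1.1722,-2.2553,0.183],"qd":[-8.3543,-3.0058,-1.0993],"p_ee":[-0.2651,0.23,-0.3656],"u":[0.0,0.0,0.0]}
{"k":33,"theta":[-1.3552,-2.3031,0.1571],"qd":[-9.9022,-1.7359,-1.4872],"p_ee":[-0.2477,0.1499,-0.4031]}
{"summary": "final theta (rad): -1.3552 -2.3031 0.1571"}


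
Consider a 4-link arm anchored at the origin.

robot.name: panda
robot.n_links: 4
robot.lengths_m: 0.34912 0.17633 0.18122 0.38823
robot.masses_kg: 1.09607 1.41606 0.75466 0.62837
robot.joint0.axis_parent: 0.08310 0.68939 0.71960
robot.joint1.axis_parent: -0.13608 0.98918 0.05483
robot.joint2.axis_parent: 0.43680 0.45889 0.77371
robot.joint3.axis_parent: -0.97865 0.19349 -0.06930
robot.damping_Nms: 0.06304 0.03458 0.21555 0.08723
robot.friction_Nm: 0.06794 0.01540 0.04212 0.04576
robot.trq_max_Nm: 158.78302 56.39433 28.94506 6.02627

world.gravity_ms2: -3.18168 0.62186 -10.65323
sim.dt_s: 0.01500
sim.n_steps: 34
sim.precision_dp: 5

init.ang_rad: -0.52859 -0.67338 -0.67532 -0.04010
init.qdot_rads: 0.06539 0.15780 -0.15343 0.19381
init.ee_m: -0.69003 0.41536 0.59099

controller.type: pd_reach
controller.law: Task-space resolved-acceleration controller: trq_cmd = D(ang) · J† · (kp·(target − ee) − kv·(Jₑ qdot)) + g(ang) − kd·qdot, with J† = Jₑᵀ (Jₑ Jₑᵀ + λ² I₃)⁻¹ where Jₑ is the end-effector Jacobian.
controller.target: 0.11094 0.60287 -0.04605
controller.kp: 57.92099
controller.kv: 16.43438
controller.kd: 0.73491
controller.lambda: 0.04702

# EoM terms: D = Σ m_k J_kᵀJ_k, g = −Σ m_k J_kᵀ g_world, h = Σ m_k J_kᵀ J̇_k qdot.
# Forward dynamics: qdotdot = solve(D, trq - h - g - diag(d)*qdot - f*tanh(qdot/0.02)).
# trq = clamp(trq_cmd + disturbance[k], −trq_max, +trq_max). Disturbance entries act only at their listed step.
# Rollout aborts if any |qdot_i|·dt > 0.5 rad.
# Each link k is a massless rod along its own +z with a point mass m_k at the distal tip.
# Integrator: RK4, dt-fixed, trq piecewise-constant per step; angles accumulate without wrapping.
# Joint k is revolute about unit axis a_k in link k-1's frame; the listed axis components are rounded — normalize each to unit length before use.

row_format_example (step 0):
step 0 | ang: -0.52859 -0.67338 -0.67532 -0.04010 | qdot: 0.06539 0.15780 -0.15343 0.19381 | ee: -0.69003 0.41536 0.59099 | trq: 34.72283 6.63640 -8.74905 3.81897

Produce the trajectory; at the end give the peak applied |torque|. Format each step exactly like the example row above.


step 1 | ang: -0.51009 -0.68874 -0.70559 -0.03113 | qdot: 2.38450 -2.21459 -3.84449 1.01132 | ee: -0.68387 0.41711 0.58937 | trq: 27.19151 8.75856 -3.97795 2.68229
step 2 | ang: -0.46495 -0.73241 -0.77725 -0.01284 | qdot: 3.61721 -3.61066 -5.70332 1.39955 | ee: -0.67097 0.41981 0.58190 | trq: 19.10456 8.43393 -1.98303 1.99113
step 3 | ang: -0.40686 -0.79213 -0.86945 0.00784 | qdot: 4.11848 -4.35180 -6.58646 1.32919 | ee: -0.65457 0.42164 0.57175 | trq: 12.63538 7.55039 -1.27684 1.72207
step 4 | ang: -0.34456 -0.86013 -0.97061 0.02556 | qdot: 4.18414 -4.71265 -6.89314 1.01316 | ee: -0.63684 0.42215 0.56045 | trq: 8.27256 6.82031 -1.17040 1.63456
step 5 | ang: -0.28306 -0.93191 -1.07395 0.03756 | qdot: 4.01625 -4.85498 -6.87304 0.57973 | ee: -0.61916 0.42158 0.54867 | trq: 5.77965 6.44809 -1.32232 1.61164
step 6 | ang: -0.22489 -1.00485 -1.17569 0.04258 | qdot: 3.74039 -4.86673 -6.67425 0.09179 | ee: -0.60231 0.42037 0.53658 | trq: 4.71875 6.44255 -1.57896 1.61430
step 7 | ang: -0.17112 -1.07740 -1.27366 0.04023 | qdot: 3.43179 -4.80682 -6.36694 -0.38760 | ee: -0.58661 0.41890 0.52416 | trq: 4.60201 6.70508 -1.88224 1.59191
step 8 | ang: -0.12193 -1.14852 -1.36662 0.03044 | qdot: 3.12915 -4.67104 -6.00464 -0.90385 | ee: -0.57209 0.41747 0.51131 | trq: 5.09607 7.17174 -2.20734 1.61562
step 9 | ang: -0.07706 -1.21708 -1.45377 0.01273 | qdot: 2.85501 -4.46514 -5.59113 -1.44187 | ee: -0.55860 0.41627 0.49790 | trq: 5.82024 7.69998 -2.56016 1.68082
step 10 | ang: -0.03603 -1.28210 -1.53434 -0.01303 | qdot: 2.61881 -4.19835 -5.13027 -1.97429 | ee: -0.54588 0.41540 0.48386 | trq: 6.43328 8.13577 -2.93163 1.76933
step 11 | ang: 0.00174 -1.34279 -1.60774 -0.04647 | qdot: 2.41913 -3.88845 -4.63789 -2.46750 | ee: -0.53363 0.41488 0.46922 | trq: 6.70780 8.36782 -3.29640 1.86073
step 12 | ang: 0.03673 -1.39871 -1.67366 -0.08675 | qdot: 2.24639 -3.56217 -4.14145 -2.88716 | ee: -0.52152 0.41472 0.45407 | trq: 6.57585 8.36147 -3.62221 1.93581
step 13 | ang: 0.06922 -1.44982 -1.73229 -0.13256 | qdot: 2.08700 -3.24777 -3.67077 -3.20890 | ee: -0.50929 0.41491 0.43854 | trq: 6.11099 8.15421 -3.88323 1.98258
step 14 | ang: 0.09933 -1.49645 -1.78418 -0.18238 | qdot: 1.92792 -2.96658 -3.24716 -3.42435 | ee: -0.49672 0.41546 0.42279 | trq: 5.45705 7.82036 -4.06891 1.99862
step 15 | ang: 0.12699 -1.53919 -1.83012 -0.23466 | qdot: 1.75995 -2.72929 -2.87880 -3.53985 | ee: -0.48372 0.41638 0.40695 | trq: 4.75634 7.43451 -4.18410 1.98886
step 16 | ang: 0.15203 -1.57871 -1.87091 -0.28801 | qdot: 1.57848 -2.53725 -2.56315 -3.57064 | ee: -0.47026 0.41769 0.39114 | trq: 4.11090 7.05203 -4.24339 1.96140
step 17 | ang: 0.17424 -1.61565 -1.90731 -0.34132 | qdot: 1.38268 -2.38594 -2.29190 -3.53483 | ee: -0.45634 0.41944 0.37544 | trq: 3.57601 6.70527 -4.26456 1.92405
step 18 | ang: 0.19342 -1.65058 -1.93990 -0.39371 | qdot: 1.17405 -2.26823 -2.05525 -3.44941 | ee: -0.44204 0.42162 0.35989 | trq: 3.17060 6.40794 -4.26408 1.88248
step 19 | ang: 0.20940 -1.68393 -1.96913 -0.44455 | qdot: 0.95515 -2.17648 -1.84424 -3.32834 | ee: -0.42741 0.42424 0.34453 | trq: 2.89131 6.16144 -4.25498 1.83982
step 20 | ang: 0.22203 -1.71606 -1.99535 -0.49339 | qdot: 0.72885 -2.10366 -1.65174 -3.18217 | ee: -0.41252 0.42727 0.32936 | trq: 2.72409 5.96033 -4.24645 1.79706
step 21 | ang: 0.23124 -1.74718 -2.01878 -0.53990 | qdot: 0.49788 -2.04372 -1.47255 -3.01852 | ee: -0.39744 0.43069 0.31440 | trq: 2.65161 5.79614 -4.24420 1.75381
step 22 | ang: 0.23697 -1.77747 -2.03960 -0.58387 | qdot: 0.26471 -1.99171 -1.30313 -2.84270 | ee: -0.38222 0.43446 0.29965 | trq: 2.65718 5.65980 -4.25117 1.70895
step 23 | ang: 0.23920 -1.80702 -2.05793 -0.62514 | qdot: 0.03161 -1.94367 -1.14130 -2.65845 | ee: -0.36691 0.43852 0.28513 | trq: 2.72621 5.54281 -4.26826 1.66118
step 24 | ang: 0.23799 -1.83588 -2.07390 -0.66361 | qdot: -0.19297 -1.90138 -0.98653 -2.47017 | ee: -0.35157 0.44282 0.27083 | trq: 2.81785 5.43612 -4.29358 1.61058
step 25 | ang: 0.23345 -1.86410 -2.08758 -0.69923 | qdot: -0.41393 -1.85740 -0.83714 -2.27762 | ee: -0.33620 0.44729 0.25679 | trq: 2.95482 5.33572 -4.32781 1.55450
step 26 | ang: 0.22563 -1.89163 -2.09906 -0.73195 | qdot: -0.63060 -1.80903 -0.69337 -2.08242 | ee: -0.32086 0.45189 0.24301 | trq: 3.13377 5.23738 -4.36891 1.49263
step 27 | ang: 0.21460 -1.91840 -2.10844 -0.76173 | qdot: -0.84090 -1.75514 -0.55587 -1.88642 | ee: -0.30557 0.45658 0.22953 | trq: 3.34540 5.13739 -4.41435 1.42533
step 28 | ang: 0.20049 -1.94431 -2.11580 -0.78858 | qdot: -1.04294 -1.69493 -0.42541 -1.69128 | ee: -0.29034 0.46131 0.21634 | trq: 3.58166 5.03287 -4.46167 1.35316
step 29 | ang: 0.18341 -1.96927 -2.12127 -0.81252 | qdot: -1.23496 -1.62793 -0.30280 -1.49856 | ee: -0.27520 0.46604 0.20349 | trq: 3.83536 4.92172 -4.50853 1.27684
step 30 | ang: 0.16355 -1.99318 -2.12496 -0.83359 | qdot: -1.41536 -1.55403 -0.18885 -1.30979 | ee: -0.26016 0.47073 0.19099 | trq: 4.09987 4.80249 -4.55279 1.19729
step 31 | ang: 0.14108 -2.01593 -2.12700 -0.85188 | qdot: -1.58271 -1.47341 -0.08427 -1.12644 | ee: -0.24523 0.47536 0.17887 | trq: 4.36905 4.67430 -4.59258 1.11549
step 32 | ang: 0.11620 -2.03742 -2.12756 -0.86746 | qdot: -1.73581 -1.38667 0.00907 -0.95043 | ee: -0.23044 0.47988 0.16715 | trq: 4.63727 4.53699 -4.62255 1.03287
step 33 | ang: 0.08914 -2.05757 -2.12685 -0.88049 | qdot: -1.87388 -1.29510 0.08519 -0.78564 | ee: -0.21578 0.48427 0.15588 | trq: 4.89862 4.39168 -4.62432 0.95234
step 34 | ang: 0.06012 -2.07632 -2.12505 -0.89110 | qdot: -1.99610 -1.19866 0.15332 -0.62880 | ee: -0.20127 0.48852 0.14509
max |trq| (N·m): 34.72283


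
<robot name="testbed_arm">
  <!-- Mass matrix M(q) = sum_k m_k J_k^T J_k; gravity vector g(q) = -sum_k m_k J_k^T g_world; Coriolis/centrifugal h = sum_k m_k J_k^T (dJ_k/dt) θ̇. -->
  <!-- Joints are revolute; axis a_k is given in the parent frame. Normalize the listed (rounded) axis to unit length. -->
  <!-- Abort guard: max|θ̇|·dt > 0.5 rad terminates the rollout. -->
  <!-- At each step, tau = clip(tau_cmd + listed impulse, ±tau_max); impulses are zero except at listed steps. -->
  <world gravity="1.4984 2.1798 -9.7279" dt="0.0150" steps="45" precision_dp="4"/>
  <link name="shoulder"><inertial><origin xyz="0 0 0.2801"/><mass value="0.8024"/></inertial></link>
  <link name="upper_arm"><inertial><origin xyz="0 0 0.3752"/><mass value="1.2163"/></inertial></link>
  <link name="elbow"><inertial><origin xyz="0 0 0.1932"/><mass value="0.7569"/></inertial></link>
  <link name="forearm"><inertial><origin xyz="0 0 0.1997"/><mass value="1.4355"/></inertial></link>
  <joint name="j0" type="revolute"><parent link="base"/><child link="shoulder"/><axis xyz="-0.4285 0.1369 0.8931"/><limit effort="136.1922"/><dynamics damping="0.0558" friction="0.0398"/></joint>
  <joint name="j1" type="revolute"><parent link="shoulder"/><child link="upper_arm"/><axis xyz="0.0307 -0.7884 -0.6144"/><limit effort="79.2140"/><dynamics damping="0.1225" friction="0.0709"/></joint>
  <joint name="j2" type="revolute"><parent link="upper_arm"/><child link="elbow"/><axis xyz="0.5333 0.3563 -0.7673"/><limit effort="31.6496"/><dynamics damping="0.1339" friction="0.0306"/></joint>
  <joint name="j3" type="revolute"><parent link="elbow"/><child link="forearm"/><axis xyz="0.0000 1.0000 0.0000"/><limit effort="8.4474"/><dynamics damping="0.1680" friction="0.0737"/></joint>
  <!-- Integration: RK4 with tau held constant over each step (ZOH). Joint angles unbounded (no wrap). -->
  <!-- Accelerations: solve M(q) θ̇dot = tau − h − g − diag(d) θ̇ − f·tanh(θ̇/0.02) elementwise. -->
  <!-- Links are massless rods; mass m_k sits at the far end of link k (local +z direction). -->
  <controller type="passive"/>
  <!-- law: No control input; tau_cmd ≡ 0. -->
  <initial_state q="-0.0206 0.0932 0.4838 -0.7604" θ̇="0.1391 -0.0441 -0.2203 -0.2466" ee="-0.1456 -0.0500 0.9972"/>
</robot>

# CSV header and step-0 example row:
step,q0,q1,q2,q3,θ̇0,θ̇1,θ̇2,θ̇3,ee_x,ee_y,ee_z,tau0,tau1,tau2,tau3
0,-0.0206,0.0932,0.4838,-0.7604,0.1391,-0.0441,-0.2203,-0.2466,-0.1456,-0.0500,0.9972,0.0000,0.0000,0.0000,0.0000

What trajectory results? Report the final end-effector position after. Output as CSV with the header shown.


step,q0,q1,q2,q3,θ̇0,θ̇1,θ̇2,θ̇3,ee_x,ee_y,ee_z,tau0,tau1,tau2,tau3
1,-0.0165,0.0927,0.4886,-0.7713,0.3918,-0.0281,0.7862,-1.1684,-0.1457,-0.0483,0.9962,0.0000,0.0000,0.0000,0.0000
2,-0.0091,0.0923,0.5061,-0.7946,0.5814,-0.0280,1.5124,-1.9181,-0.1458,-0.0460,0.9942,0.0000,0.0000,0.0000,0.0000
3,0.0007,0.0918,0.5330,-0.8282,0.7232,-0.0363,2.0438,-2.5353,-0.1460,-0.0430,0.9911,0.0000,0.0000,0.0000,0.0000
4,0.0124,0.0912,0.5666,-0.8702,0.8261,-0.0499,2.4211,-3.0471,-0.1461,-0.0392,0.9871,0.0000,0.0000,0.0000,0.0000
5,0.0253,0.0903,0.6050,-0.9192,0.8975,-0.0669,2.6684,-3.4754,-0.1462,-0.0344,0.9823,0.0000,0.0000,0.0000,0.0000
6,0.0392,0.0892,0.6461,-0.9741,0.9447,-0.0858,2.8019,-3.8377,-0.1461,-0.0287,0.9768,0.0000,0.0000,0.0000,0.0000
7,0.0536,0.0877,0.6885,-1.0341,0.9749,-0.1053,2.8355,-4.1493,-0.1459,-0.0220,0.9705,0.0000,0.0000,0.0000,0.0000
8,0.0684,0.0860,0.7308,-1.0984,0.9957,-0.1241,2.7844,-4.4233,-0.1454,-0.0143,0.9635,0.0000,0.0000,0.0000,0.0000
9,0.0834,0.0840,0.7717,-1.1666,1.0148,-0.1406,2.6664,-4.6713,-0.1447,-0.0057,0.9557,0.0000,0.0000,0.0000,0.0000
10,0.0988,0.0818,0.8105,-1.2384,1.0395,-0.1535,2.5017,-4.9030,-0.1437,0.0039,0.9470,0.0000,0.0000,0.0000,0.0000
11,0.1147,0.0794,0.8466,-1.3137,1.0764,-0.1614,2.3108,-5.1266,-0.1425,0.0144,0.9375,0.0000,0.0000,0.0000,0.0000
12,0.1312,0.0770,0.8798,-1.3922,1.1308,-0.1631,2.1128,-5.3479,-0.1409,0.0256,0.9269,0.0000,0.0000,0.0000,0.0000
13,0.1487,0.0746,0.9101,-1.4741,1.2070,-0.1574,1.9237,-5.5714,-0.1390,0.0375,0.9152,0.0000,0.0000,0.0000,0.0000
14,0.1676,0.0723,0.9376,-1.5594,1.3081,-0.1438,1.7554,-5.7998,-0.1368,0.0499,0.9022,0.0000,0.0000,0.0000,0.0000
15,0.1881,0.0703,0.9629,-1.6481,1.4363,-0.1218,1.6157,-6.0349,-0.1342,0.0628,0.8880,0.0000,0.0000,0.0000,0.0000
16,0.2108,0.0687,0.9863,-1.7405,1.5930,-0.0916,1.5088,-6.2778,-0.1311,0.0759,0.8724,0.0000,0.0000,0.0000,0.0000
17,0.2360,0.0676,1.0083,-1.8365,1.7793,-0.0540,1.4357,-6.5292,-0.1274,0.0891,0.8555,0.0000,0.0000,0.0000,0.0000
18,0.2643,0.0671,1.0295,-1.9364,1.9956,-0.0109,1.3942,-6.7895,-0.1232,0.1022,0.8371,0.0000,0.0000,0.0000,0.0000
19,0.2960,0.0673,1.0502,-2.0402,2.2398,0.0321,1.3737,-7.0584,-0.1183,0.1152,0.8174,0.0000,0.0000,0.0000,0.0000
20,0.3317,0.0681,1.0708,-2.1482,2.5133,0.0737,1.3765,-7.3356,-0.1126,0.1278,0.7964,0.0000,0.0000,0.0000,0.0000
21,0.3716,0.0695,1.0916,-2.2604,2.8154,0.1110,1.4007,-7.6202,-0.1060,0.1399,0.7743,0.0000,0.0000,0.0000,0.0000
22,0.4162,0.0713,1.1129,-2.3768,3.1429,0.1378,1.4393,-7.9103,-0.0984,0.1514,0.7513,0.0000,0.0000,0.0000,0.0000
23,0.4660,0.0735,1.1349,-2.4977,3.4899,0.1464,1.4856,-8.2021,-0.0896,0.1623,0.7276,0.0000,0.0000,0.0000,0.0000
24,0.5210,0.0756,1.1575,-2.6229,3.8473,0.1278,1.5361,-8.4897,-0.0797,0.1726,0.7035,0.0000,0.0000,0.0000,0.0000
25,0.5814,0.0771,1.1810,-2.7523,4.2017,0.0710,1.5993,-8.7643,-0.0684,0.1822,0.6795,0.0000,0.0000,0.0000,0.0000
26,0.6469,0.0775,1.2057,-2.8857,4.5361,-0.0358,1.7165,-9.0137,-0.0557,0.1915,0.6560,0.0000,0.0000,0.0000,0.0000
27,0.7173,0.0757,1.2333,-3.0225,4.8318,-0.2093,1.9880,-9.2208,-0.0415,0.2008,0.6335,0.0000,0.0000,0.0000,0.0000
28,0.7916,0.0707,1.2668,-3.1619,5.0578,-0.4900,2.5472,-9.3483,-0.0259,0.2106,0.6122,0.0000,0.0000,0.0000,0.0000
29,0.8684,0.0603,1.3112,-3.3023,5.1699,-0.9215,3.3862,-9.3538,-0.0093,0.2212,0.5923,0.0000,0.0000,0.0000,0.0000
30,0.9458,0.0422,1.3682,-3.4418,5.1122,-1.5150,4.1812,-9.2078,0.0078,0.2325,0.5735,0.0000,0.0000,0.0000,0.0000
31,1.0208,0.0142,1.4348,-3.5778,4.8576,-2.2294,4.6221,-8.9101,0.0247,0.2445,0.5556,0.0000,0.0000,0.0000,0.0000
32,1.0906,-0.0250,1.5050,-3.7084,4.4243,-3.0091,4.6840,-8.4722,0.0411,0.2570,0.5382,0.0000,0.0000,0.0000,0.0000
33,1.1529,-0.0761,1.5739,-3.8313,3.8549,-3.8066,4.4630,-7.9068,0.0569,0.2702,0.5215,0.0000,0.0000,0.0000,0.0000
34,1.2059,-0.1391,1.6379,-3.9450,3.2015,-4.5804,4.0398,-7.2380,0.0720,0.2844,0.5050,0.0000,0.0000,0.0000,0.0000
35,1.2488,-0.2132,1.6943,-4.0482,2.5204,-5.2948,3.4692,-6.5143,0.0864,0.3001,0.4884,0.0000,0.0000,0.0000,0.0000
36,1.2816,-0.2975,1.7414,-4.1406,1.8634,-5.9254,2.7980,-5.8101,0.1002,0.3174,0.4709,0.0000,0.0000,0.0000,0.0000
37,1.3050,-0.3905,1.7780,-4.2230,1.2683,-6.4631,2.0733,-5.2138,0.1137,0.3363,0.4517,0.0000,0.0000,0.0000,0.0000
38,1.3200,-0.4910,1.8036,-4.2979,0.7547,-6.9123,1.3437,-4.8120,0.1268,0.3566,0.4299,0.0000,0.0000,0.0000,0.0000
39,1.3280,-0.5975,1.8186,-4.3688,0.3253,-7.2861,0.6598,-4.6794,0.1400,0.3779,0.4048,0.0000,0.0000,0.0000,0.0000
40,1.3302,-0.7093,1.8239,-4.4400,-0.0285,-7.6023,0.0784,-4.8761,0.1533,0.3997,0.3757,0.0000,0.0000,0.0000,0.0000
41,1.3275,-0.8254,1.8219,-4.5170,-0.3192,-7.8861,-0.3155,-5.4550,0.1668,0.4217,0.3424,0.0000,0.0000,0.0000,0.0000
42,1.3208,-0.9458,1.8156,-4.6056,-0.5750,-8.1619,-0.4761,-6.4228,0.1806,0.4435,0.3046,0.0000,0.0000,0.0000,0.0000
43,1.3103,-1.0704,1.8090,-4.7116,-0.8272,-8.4630,-0.3458,-7.7811,0.1946,0.4649,0.2625,0.0000,0.0000,0.0000,0.0000
44,1.2958,-1.2000,1.8069,-4.8409,-1.1200,-8.8342,0.1209,-9.5214,0.2083,0.4861,0.2161,0.0000,0.0000,0.0000,0.0000
45,1.2762,-1.3361,1.8145,-4.9992,-1.5181,-9.3345,0.9571,-11.6485,0.2212,0.5071,0.1659,,,,
# final ee position (m): 0.2212 0.5071 0.1659
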